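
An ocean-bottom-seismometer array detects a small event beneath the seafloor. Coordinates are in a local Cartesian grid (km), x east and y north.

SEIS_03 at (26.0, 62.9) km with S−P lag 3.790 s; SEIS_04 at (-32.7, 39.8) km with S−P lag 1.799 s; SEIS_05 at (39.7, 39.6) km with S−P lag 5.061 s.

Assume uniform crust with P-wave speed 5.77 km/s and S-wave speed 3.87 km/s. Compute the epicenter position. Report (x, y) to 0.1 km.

Distance from S−P lag: d = Δt · v_P v_S / (v_P − v_S) = Δt · (5.77·3.87)/(5.77−3.87) ≈ 11.7526·Δt.
So d_SEIS_03 = 44.54, d_SEIS_04 = 21.14, d_SEIS_05 = 59.48 km.
Circle about each station: (x − 26.0)² + (y − 62.9)² = 44.54²; (x + 32.7)² + (y − 39.8)² = 21.14²; (x − 39.7)² + (y − 39.6)² = 59.48².
Subtracting the SEIS_03 equation from the SEIS_04 and SEIS_05 equations removes the quadratic terms:
-117.4 x − 46.2 y = -442.17
27.4 x − 46.6 y = -3042.22
Solving the 2×2 system: x ≈ -17.8, y ≈ 54.8 km.

(-17.8, 54.8)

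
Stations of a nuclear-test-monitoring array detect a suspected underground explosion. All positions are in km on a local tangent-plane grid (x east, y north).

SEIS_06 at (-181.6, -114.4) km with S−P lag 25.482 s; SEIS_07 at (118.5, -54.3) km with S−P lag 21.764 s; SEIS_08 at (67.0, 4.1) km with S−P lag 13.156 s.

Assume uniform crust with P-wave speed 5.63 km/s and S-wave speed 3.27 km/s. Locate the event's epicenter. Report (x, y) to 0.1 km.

x ≈ -34.5 km, y ≈ 19.3 km

Distance from S−P lag: d = Δt · v_P v_S / (v_P − v_S) = Δt · (5.63·3.27)/(5.63−3.27) ≈ 7.8009·Δt.
So d_SEIS_06 = 198.78, d_SEIS_07 = 169.78, d_SEIS_08 = 102.63 km.
Circle about each station: (x + 181.6)² + (y + 114.4)² = 198.78²; (x − 118.5)² + (y + 54.3)² = 169.78²; (x − 67.0)² + (y − 4.1)² = 102.63².
Subtracting pairs of circle equations eliminates x²+y² and gives linear equations (the radical axes):
600.2 x + 120.2 y = -18386.94
497.2 x + 237.0 y = -12579.54
Solving the 2×2 system: x ≈ -34.5, y ≈ 19.3 km.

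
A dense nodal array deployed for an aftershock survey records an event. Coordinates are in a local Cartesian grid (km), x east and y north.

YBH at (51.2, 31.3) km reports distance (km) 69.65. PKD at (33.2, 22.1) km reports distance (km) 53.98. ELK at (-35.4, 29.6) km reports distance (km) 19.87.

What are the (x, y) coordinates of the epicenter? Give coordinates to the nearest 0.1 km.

Circle about each station: (x − 51.2)² + (y − 31.3)² = 69.65²; (x − 33.2)² + (y − 22.1)² = 53.98²; (x + 35.4)² + (y − 29.6)² = 19.87².
Subtracting pairs of circle equations eliminates x²+y² and gives linear equations (the radical axes):
-36.0 x − 18.4 y = -73.20
-173.2 x − 3.4 y = 2984.50
Solving the 2×2 system: x ≈ -18.0, y ≈ 39.2 km.
Check against YBH (with the unrounded x, y): √((x − 51.2)²+(y − 31.3)²) = 69.65 ≈ 69.65 km. ✓

-18.0 km east, 39.2 km north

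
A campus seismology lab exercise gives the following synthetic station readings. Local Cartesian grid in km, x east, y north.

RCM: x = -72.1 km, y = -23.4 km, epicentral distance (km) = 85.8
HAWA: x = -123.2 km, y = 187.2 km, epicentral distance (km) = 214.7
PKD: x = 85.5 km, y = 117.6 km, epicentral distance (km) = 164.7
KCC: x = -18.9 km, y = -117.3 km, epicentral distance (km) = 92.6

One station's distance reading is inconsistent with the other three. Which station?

HAWA

Solve using three stations at a time. Using RCM, PKD, KCC (subtract circle equations pairwise → linear system) gives (x, y) ≈ (13.4, -30.5).
Distances from that point to each station vs reported:
  RCM: calculated 85.8 vs reported 85.8 → residual 0.0 km
  HAWA: calculated 257.0 vs reported 214.7 → residual 42.3 km
  PKD: calculated 164.7 vs reported 164.7 → residual 0.0 km
  KCC: calculated 92.6 vs reported 92.6 → residual 0.0 km
RCM, PKD, KCC are mutually consistent (residuals ≈ 0); HAWA is off by 42.3 km.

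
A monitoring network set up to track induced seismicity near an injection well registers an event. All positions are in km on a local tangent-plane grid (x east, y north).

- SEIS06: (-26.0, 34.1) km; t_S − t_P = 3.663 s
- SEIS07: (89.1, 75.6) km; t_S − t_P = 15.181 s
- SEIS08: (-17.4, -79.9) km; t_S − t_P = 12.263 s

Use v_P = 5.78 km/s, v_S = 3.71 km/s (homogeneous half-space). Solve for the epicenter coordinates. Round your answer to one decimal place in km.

Distance from S−P lag: d = Δt · v_P v_S / (v_P − v_S) = Δt · (5.78·3.71)/(5.78−3.71) ≈ 10.3593·Δt.
So d_SEIS06 = 37.95, d_SEIS07 = 157.26, d_SEIS08 = 127.04 km.
Circle about each station: (x + 26.0)² + (y − 34.1)² = 37.95²; (x − 89.1)² + (y − 75.6)² = 157.26²; (x + 17.4)² + (y + 79.9)² = 127.04².
Subtracting the SEIS06 equation from the SEIS07 and SEIS08 equations removes the quadratic terms:
230.2 x + 83.0 y = -11475.15
17.2 x − 228.0 y = -9851.00
Solving the 2×2 system: x ≈ -63.7, y ≈ 38.4 km.

x ≈ -63.7 km, y ≈ 38.4 km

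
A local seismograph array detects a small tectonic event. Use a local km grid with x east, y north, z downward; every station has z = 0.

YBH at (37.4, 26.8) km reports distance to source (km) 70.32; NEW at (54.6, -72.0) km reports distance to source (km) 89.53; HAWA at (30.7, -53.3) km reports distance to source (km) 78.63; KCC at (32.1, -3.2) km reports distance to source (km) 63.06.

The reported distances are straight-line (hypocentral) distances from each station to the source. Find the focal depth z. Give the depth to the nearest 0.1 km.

Each station gives a sphere (x−x_i)² + (y−y_i)² + z² = d_i² (stations at z=0).
Subtracting the YBH sphere from NEW and HAWA: z² cancels, leaving linear equations in x and y:
34.4 x − 197.6 y = 2977.44
-13.4 x − 160.2 y = 428.61
Solving: x ≈ 48.083, y ≈ -6.697 km (keep extra digits for the depth step; rounded: 48.1, -6.7).
Then from the YBH sphere: z² = 70.32² − (x − 37.4)² − (y − 26.8)² with x = 48.083, y = -6.697, so z ≈ 60.899 ≈ 60.9 km.

z ≈ 60.9 km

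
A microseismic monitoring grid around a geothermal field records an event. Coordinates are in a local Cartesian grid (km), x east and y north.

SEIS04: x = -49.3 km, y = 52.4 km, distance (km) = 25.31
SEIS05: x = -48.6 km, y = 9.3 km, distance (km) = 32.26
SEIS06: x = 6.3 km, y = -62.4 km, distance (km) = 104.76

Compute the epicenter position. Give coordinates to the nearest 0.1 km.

Circle about each station: (x + 49.3)² + (y − 52.4)² = 25.31²; (x + 48.6)² + (y − 9.3)² = 32.26²; (x − 6.3)² + (y + 62.4)² = 104.76².
Subtracting the SEIS04 equation from the SEIS05 and SEIS06 equations removes the quadratic terms:
1.4 x − 86.2 y = -3127.91
111.2 x − 229.6 y = -11576.86
Solving the 2×2 system: x ≈ -30.2, y ≈ 35.8 km.

x ≈ -30.2 km, y ≈ 35.8 km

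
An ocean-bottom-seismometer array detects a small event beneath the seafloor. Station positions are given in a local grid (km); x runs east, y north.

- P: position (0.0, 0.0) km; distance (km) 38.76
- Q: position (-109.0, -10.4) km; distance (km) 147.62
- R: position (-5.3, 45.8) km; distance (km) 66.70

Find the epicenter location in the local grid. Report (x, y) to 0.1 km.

Circle about each station: x² + y² = 38.76²; (x + 109.0)² + (y + 10.4)² = 147.62²; (x + 5.3)² + (y − 45.8)² = 66.70².
Subtracting pairs of circle equations eliminates x²+y² and gives linear equations (the radical axes):
-218.0 x − 20.8 y = -8300.17
-10.6 x + 91.6 y = -820.82
Solving the 2×2 system: x ≈ 38.5, y ≈ -4.5 km.
Check against P (with the unrounded x, y): √(x²+y²) = 38.77 ≈ 38.76 km. ✓

(38.5, -4.5)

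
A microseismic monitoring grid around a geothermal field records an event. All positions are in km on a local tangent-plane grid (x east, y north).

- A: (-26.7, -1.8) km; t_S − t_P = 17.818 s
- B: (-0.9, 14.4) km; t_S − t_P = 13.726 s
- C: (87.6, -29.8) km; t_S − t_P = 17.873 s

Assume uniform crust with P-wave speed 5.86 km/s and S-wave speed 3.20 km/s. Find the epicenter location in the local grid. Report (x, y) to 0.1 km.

Distance from S−P lag: d = Δt · v_P v_S / (v_P − v_S) = Δt · (5.86·3.20)/(5.86−3.20) ≈ 7.0496·Δt.
So d_A = 125.61, d_B = 96.76, d_C = 126.00 km.
Circle about each station: (x + 26.7)² + (y + 1.8)² = 125.61²; (x + 0.9)² + (y − 14.4)² = 96.76²; (x − 87.6)² + (y + 29.8)² = 126.00².
Subtracting the A equation from the B and C equations removes the quadratic terms:
51.6 x + 32.4 y = 5907.41
228.6 x − 56.0 y = 7747.54
Solving the 2×2 system: x ≈ 56.5, y ≈ 92.3 km.

(56.5, 92.3)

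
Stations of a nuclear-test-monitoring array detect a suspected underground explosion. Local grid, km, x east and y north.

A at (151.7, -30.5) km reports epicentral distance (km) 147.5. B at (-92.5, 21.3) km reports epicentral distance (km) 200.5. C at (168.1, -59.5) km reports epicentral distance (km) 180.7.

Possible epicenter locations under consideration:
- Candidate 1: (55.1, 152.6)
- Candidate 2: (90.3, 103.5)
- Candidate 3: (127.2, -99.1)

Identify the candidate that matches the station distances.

For each candidate, compare |candidate − station| to the reported distance:
Candidate 1: residuals A 59.5, B 3.0, C 59.6 → max 59.6 km
Candidate 2: residuals A 0.1, B 0.1, C 0.1 → max 0.1 km
Candidate 3: residuals A 74.7, B 50.0, C 123.8 → max 123.8 km
Only Candidate 2 has all residuals ≈ 0.

Candidate 2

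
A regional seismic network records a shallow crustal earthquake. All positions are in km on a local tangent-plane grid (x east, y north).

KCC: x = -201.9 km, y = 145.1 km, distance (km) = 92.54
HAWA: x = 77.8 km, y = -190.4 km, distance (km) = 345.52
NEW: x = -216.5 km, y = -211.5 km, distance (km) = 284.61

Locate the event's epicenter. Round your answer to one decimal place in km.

-153.7 km east, 66.1 km north

Circle about each station: (x + 201.9)² + (y − 145.1)² = 92.54²; (x − 77.8)² + (y + 190.4)² = 345.52²; (x + 216.5)² + (y + 211.5)² = 284.61².
Subtracting the KCC equation from the HAWA and NEW equations removes the quadratic terms:
559.4 x − 671.0 y = -130333.04
-29.2 x − 713.2 y = -42652.32
Solving the 2×2 system: x ≈ -153.7, y ≈ 66.1 km.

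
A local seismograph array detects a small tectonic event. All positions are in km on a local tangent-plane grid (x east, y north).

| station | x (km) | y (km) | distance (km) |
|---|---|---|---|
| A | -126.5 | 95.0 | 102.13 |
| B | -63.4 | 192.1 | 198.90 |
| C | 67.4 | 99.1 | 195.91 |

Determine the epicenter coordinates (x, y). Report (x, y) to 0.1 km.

Circle about each station: (x + 126.5)² + (y − 95.0)² = 102.13²; (x + 63.4)² + (y − 192.1)² = 198.90²; (x − 67.4)² + (y − 99.1)² = 195.91².
Subtracting pairs of circle equations eliminates x²+y² and gives linear equations (the radical axes):
126.2 x + 194.2 y = -13235.95
387.8 x + 8.2 y = -38613.87
Solving the 2×2 system: x ≈ -99.5, y ≈ -3.5 km.

x ≈ -99.5 km, y ≈ -3.5 km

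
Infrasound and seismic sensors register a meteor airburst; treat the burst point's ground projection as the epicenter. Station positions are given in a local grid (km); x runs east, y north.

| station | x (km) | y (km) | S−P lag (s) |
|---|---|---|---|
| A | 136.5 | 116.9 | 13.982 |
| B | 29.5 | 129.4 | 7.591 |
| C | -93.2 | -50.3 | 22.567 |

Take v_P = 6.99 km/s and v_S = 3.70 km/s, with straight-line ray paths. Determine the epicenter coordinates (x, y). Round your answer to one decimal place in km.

Distance from S−P lag: d = Δt · v_P v_S / (v_P − v_S) = Δt · (6.99·3.70)/(6.99−3.70) ≈ 7.8611·Δt.
So d_A = 109.91, d_B = 59.67, d_C = 177.40 km.
Circle about each station: (x − 136.5)² + (y − 116.9)² = 109.91²; (x − 29.5)² + (y − 129.4)² = 59.67²; (x + 93.2)² + (y + 50.3)² = 177.40².
Subtracting the A equation from the B and C equations removes the quadratic terms:
-214.0 x + 25.0 y = -6163.55
-459.4 x − 334.4 y = -40472.08
Solving the 2×2 system: x ≈ 37.0, y ≈ 70.2 km.
Check against A (with the unrounded x, y): √((x − 136.5)²+(y − 116.9)²) = 109.91 ≈ 109.91 km. ✓

x ≈ 37.0 km, y ≈ 70.2 km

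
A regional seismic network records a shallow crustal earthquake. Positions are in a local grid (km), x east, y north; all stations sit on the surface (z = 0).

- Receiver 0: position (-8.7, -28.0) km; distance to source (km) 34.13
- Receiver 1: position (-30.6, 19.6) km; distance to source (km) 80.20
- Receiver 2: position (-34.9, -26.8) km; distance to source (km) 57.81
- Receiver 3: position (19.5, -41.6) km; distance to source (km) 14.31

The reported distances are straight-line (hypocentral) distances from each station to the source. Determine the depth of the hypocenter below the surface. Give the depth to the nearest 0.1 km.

14.3 km

Each station gives a sphere (x−x_i)² + (y−y_i)² + z² = d_i² (stations at z=0).
Subtracting the Receiver 0 sphere from Receiver 1 and Receiver 2: z² cancels, leaving linear equations in x and y:
-43.8 x + 95.2 y = -4806.35
-52.4 x + 2.4 y = -1100.58
Solving: x ≈ 19.093, y ≈ -41.702 km (keep extra digits for the depth step; rounded: 19.1, -41.7).
Then from the Receiver 0 sphere: z² = 34.13² − (x + 8.7)² − (y + 28.0)² with x = 19.093, y = -41.702, so z ≈ 14.306 ≈ 14.3 km.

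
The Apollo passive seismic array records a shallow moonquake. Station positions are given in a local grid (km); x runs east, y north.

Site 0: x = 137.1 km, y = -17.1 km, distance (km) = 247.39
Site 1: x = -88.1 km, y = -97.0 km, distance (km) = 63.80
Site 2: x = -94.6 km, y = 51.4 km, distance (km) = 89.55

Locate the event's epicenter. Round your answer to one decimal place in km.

(-109.5, -36.9)

Circle about each station: (x − 137.1)² + (y + 17.1)² = 247.39²; (x + 88.1)² + (y + 97.0)² = 63.80²; (x + 94.6)² + (y − 51.4)² = 89.55².
Subtracting the Site 0 equation from the Site 1 and Site 2 equations removes the quadratic terms:
-450.4 x − 159.8 y = 55213.16
-463.4 x + 137.0 y = 45684.91
Solving the 2×2 system: x ≈ -109.5, y ≈ -36.9 km.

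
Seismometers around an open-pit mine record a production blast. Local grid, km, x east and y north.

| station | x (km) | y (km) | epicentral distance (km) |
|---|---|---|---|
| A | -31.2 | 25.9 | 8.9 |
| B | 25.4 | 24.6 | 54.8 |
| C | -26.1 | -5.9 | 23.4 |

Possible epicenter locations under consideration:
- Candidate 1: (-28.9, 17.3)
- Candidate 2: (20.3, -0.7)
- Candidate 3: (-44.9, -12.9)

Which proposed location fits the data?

Candidate 1

For each candidate, compare |candidate − station| to the reported distance:
Candidate 1: residuals A 0.0, B 0.0, C 0.0 → max 0.0 km
Candidate 2: residuals A 49.1, B 29.0, C 23.3 → max 49.1 km
Candidate 3: residuals A 32.2, B 24.9, C 3.3 → max 32.2 km
Only Candidate 1 has all residuals ≈ 0.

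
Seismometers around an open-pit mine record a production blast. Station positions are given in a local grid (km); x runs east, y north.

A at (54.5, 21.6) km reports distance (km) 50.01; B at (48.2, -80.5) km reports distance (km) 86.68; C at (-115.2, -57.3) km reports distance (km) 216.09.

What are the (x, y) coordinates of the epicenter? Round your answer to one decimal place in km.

(95.1, -7.6)

Circle about each station: (x − 54.5)² + (y − 21.6)² = 50.01²; (x − 48.2)² + (y + 80.5)² = 86.68²; (x + 115.2)² + (y + 57.3)² = 216.09².
Subtracting the A equation from the B and C equations removes the quadratic terms:
-12.6 x − 204.2 y = 354.26
-339.4 x − 157.8 y = -31076.37
Solving the 2×2 system: x ≈ 95.1, y ≈ -7.6 km.
Check against A (with the unrounded x, y): √((x − 54.5)²+(y − 21.6)²) = 50.01 ≈ 50.01 km. ✓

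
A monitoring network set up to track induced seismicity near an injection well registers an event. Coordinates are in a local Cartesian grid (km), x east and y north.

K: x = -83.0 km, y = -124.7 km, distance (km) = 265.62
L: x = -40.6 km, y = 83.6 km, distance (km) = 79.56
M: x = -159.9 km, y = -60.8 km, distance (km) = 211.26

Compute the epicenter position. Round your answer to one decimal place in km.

x ≈ -96.1 km, y ≈ 140.6 km

Circle about each station: (x + 83.0)² + (y + 124.7)² = 265.62²; (x + 40.6)² + (y − 83.6)² = 79.56²; (x + 159.9)² + (y + 60.8)² = 211.26².
Subtracting pairs of circle equations eliminates x²+y² and gives linear equations (the radical axes):
84.8 x + 416.6 y = 50422.42
-153.8 x + 127.8 y = 32748.76
Solving the 2×2 system: x ≈ -96.1, y ≈ 140.6 km.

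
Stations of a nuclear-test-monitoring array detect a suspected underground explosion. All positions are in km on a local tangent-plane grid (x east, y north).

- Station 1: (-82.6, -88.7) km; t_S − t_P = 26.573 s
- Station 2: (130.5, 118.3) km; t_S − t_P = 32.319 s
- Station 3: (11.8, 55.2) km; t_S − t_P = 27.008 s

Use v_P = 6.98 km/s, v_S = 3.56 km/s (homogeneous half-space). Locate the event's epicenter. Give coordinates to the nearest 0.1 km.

108.6 km east, -115.5 km north

Distance from S−P lag: d = Δt · v_P v_S / (v_P − v_S) = Δt · (6.98·3.56)/(6.98−3.56) ≈ 7.2657·Δt.
So d_Station 1 = 193.07, d_Station 2 = 234.82, d_Station 3 = 196.23 km.
Circle about each station: (x + 82.6)² + (y + 88.7)² = 193.07²; (x − 130.5)² + (y − 118.3)² = 234.82²; (x − 11.8)² + (y − 55.2)² = 196.23².
Subtracting pairs of circle equations eliminates x²+y² and gives linear equations (the radical axes):
426.2 x + 414.0 y = -1529.72
188.8 x + 287.8 y = -12734.36
Solving the 2×2 system: x ≈ 108.6, y ≈ -115.5 km.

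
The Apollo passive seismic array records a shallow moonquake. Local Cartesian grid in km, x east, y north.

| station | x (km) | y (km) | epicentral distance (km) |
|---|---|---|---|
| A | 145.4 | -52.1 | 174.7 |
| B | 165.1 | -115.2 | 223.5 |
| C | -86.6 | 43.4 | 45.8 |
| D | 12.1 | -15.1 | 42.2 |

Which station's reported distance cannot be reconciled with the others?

C

Solve using three stations at a time. Using A, B, D (subtract circle equations pairwise → linear system) gives (x, y) ≈ (-15.0, 17.2).
Distances from that point to each station vs reported:
  A: calculated 174.7 vs reported 174.7 → residual 0.0 km
  B: calculated 223.5 vs reported 223.5 → residual 0.0 km
  C: calculated 76.3 vs reported 45.8 → residual 30.5 km
  D: calculated 42.1 vs reported 42.2 → residual 0.1 km
A, B, D are mutually consistent (residuals ≈ 0); C is off by 30.5 km.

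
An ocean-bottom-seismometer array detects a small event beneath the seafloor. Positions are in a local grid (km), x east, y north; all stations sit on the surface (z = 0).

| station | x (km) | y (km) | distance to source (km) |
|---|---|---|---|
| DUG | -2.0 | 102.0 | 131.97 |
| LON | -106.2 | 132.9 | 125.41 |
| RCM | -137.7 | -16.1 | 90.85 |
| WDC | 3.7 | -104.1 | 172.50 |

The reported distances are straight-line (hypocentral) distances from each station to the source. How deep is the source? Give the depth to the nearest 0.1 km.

Each station gives a sphere (x−x_i)² + (y−y_i)² + z² = d_i² (stations at z=0).
Subtracting the DUG sphere from LON and RCM: z² cancels, leaving linear equations in x and y:
-208.4 x + 61.8 y = 20221.26
-271.4 x − 236.2 y = 17974.86
Solving: x ≈ -89.203, y ≈ 26.397 km (keep extra digits for the depth step; rounded: -89.2, 26.4).
Then from the DUG sphere: z² = 131.97² − (x + 2.0)² − (y − 102.0)² with x = -89.203, y = 26.397, so z ≈ 63.999 ≈ 64.0 km.

depth ≈ 64.0 km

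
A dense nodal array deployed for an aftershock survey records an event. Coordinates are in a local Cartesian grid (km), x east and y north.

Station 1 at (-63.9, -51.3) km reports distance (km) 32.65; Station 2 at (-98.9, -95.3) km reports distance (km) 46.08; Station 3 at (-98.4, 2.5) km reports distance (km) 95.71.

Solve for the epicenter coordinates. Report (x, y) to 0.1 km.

Circle about each station: (x + 63.9)² + (y + 51.3)² = 32.65²; (x + 98.9)² + (y + 95.3)² = 46.08²; (x + 98.4)² + (y − 2.5)² = 95.71².
Subtracting the Station 1 equation from the Station 2 and Station 3 equations removes the quadratic terms:
-70.0 x − 88.0 y = 11091.06
-69.0 x + 107.6 y = -5120.47
Solving the 2×2 system: x ≈ -54.6, y ≈ -82.6 km.

x ≈ -54.6 km, y ≈ -82.6 km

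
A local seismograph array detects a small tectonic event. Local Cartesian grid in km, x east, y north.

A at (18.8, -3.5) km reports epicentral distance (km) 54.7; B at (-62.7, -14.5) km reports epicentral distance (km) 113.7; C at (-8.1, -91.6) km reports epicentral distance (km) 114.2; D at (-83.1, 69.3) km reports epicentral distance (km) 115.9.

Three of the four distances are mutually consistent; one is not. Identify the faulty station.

Solve using three stations at a time. Using A, B, D (subtract circle equations pairwise → linear system) gives (x, y) ≈ (31.1, 49.7).
Distances from that point to each station vs reported:
  A: calculated 54.6 vs reported 54.7 → residual 0.1 km
  B: calculated 113.7 vs reported 113.7 → residual 0.0 km
  C: calculated 146.6 vs reported 114.2 → residual 32.4 km
  D: calculated 115.9 vs reported 115.9 → residual 0.0 km
A, B, D are mutually consistent (residuals ≈ 0); C is off by 32.4 km.

C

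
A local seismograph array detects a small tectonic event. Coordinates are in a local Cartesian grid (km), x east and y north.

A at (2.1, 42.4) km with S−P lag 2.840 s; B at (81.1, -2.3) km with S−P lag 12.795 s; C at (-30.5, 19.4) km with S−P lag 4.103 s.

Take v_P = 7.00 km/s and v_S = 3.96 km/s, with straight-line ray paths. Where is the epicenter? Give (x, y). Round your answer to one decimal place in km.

x ≈ -20.3 km, y ≈ 55.4 km

Distance from S−P lag: d = Δt · v_P v_S / (v_P − v_S) = Δt · (7.00·3.96)/(7.00−3.96) ≈ 9.1184·Δt.
So d_A = 25.90, d_B = 116.67, d_C = 37.41 km.
Circle about each station: (x − 2.1)² + (y − 42.4)² = 25.90²; (x − 81.1)² + (y + 2.3)² = 116.67²; (x + 30.5)² + (y − 19.4)² = 37.41².
Subtracting the A equation from the B and C equations removes the quadratic terms:
158.0 x − 89.4 y = -8160.75
-65.2 x − 46.0 y = -1224.26
Solving the 2×2 system: x ≈ -20.3, y ≈ 55.4 km.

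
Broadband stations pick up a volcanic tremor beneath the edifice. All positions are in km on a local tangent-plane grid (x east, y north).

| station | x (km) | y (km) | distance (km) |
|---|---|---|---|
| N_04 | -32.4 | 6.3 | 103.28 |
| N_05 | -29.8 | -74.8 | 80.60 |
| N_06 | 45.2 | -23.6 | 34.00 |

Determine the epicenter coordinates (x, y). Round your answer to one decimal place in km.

Circle about each station: (x + 32.4)² + (y − 6.3)² = 103.28²; (x + 29.8)² + (y + 74.8)² = 80.60²; (x − 45.2)² + (y + 23.6)² = 34.00².
Subtracting the N_04 equation from the N_05 and N_06 equations removes the quadratic terms:
5.2 x − 162.2 y = 9564.03
155.2 x − 59.8 y = 11021.31
Solving the 2×2 system: x ≈ 48.9, y ≈ -57.4 km.
Check against N_04 (with the unrounded x, y): √((x + 32.4)²+(y − 6.3)²) = 103.28 ≈ 103.28 km. ✓

48.9 km east, -57.4 km north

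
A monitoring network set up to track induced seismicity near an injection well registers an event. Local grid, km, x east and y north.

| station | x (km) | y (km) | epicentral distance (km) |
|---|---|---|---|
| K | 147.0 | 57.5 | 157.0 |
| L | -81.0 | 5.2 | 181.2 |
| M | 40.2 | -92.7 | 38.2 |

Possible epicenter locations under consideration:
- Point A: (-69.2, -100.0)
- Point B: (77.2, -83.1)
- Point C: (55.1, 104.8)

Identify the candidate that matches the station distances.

Point B

For each candidate, compare |candidate − station| to the reported distance:
Point A: residuals K 110.5, L 75.3, M 71.4 → max 110.5 km
Point B: residuals K 0.0, L 0.0, M 0.0 → max 0.0 km
Point C: residuals K 53.6, L 12.5, M 159.9 → max 159.9 km
Only Point B has all residuals ≈ 0.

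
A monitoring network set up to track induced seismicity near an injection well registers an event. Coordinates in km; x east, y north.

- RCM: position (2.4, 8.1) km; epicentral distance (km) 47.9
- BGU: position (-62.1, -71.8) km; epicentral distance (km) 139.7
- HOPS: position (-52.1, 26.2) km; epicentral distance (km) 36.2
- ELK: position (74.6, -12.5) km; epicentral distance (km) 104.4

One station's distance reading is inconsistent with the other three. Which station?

HOPS

Solve using three stations at a time. Using RCM, BGU, ELK (subtract circle equations pairwise → linear system) gives (x, y) ≈ (-4.6, 55.5).
Distances from that point to each station vs reported:
  RCM: calculated 48.0 vs reported 47.9 → residual 0.1 km
  BGU: calculated 139.7 vs reported 139.7 → residual 0.0 km
  HOPS: calculated 55.8 vs reported 36.2 → residual 19.6 km
  ELK: calculated 104.4 vs reported 104.4 → residual 0.0 km
RCM, BGU, ELK are mutually consistent (residuals ≈ 0); HOPS is off by 19.6 km.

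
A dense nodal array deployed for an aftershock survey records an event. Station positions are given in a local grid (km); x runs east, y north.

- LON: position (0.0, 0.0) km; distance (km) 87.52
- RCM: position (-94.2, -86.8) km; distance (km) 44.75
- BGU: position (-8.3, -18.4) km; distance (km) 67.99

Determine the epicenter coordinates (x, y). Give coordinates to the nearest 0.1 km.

-52.8 km east, -69.8 km north

Circle about each station: x² + y² = 87.52²; (x + 94.2)² + (y + 86.8)² = 44.75²; (x + 8.3)² + (y + 18.4)² = 67.99².
Subtracting pairs of circle equations eliminates x²+y² and gives linear equations (the radical axes):
-188.4 x − 173.6 y = 22065.07
-16.6 x − 36.8 y = 3444.56
Solving the 2×2 system: x ≈ -52.8, y ≈ -69.8 km.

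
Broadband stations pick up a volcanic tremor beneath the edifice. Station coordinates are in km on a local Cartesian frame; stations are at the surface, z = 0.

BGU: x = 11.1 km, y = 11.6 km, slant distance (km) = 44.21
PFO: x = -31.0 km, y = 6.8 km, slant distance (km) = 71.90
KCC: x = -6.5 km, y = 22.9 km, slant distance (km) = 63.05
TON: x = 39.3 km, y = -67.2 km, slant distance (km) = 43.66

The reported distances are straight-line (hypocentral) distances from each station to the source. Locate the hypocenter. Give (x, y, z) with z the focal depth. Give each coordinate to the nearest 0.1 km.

Each station gives a sphere (x−x_i)² + (y−y_i)² + z² = d_i² (stations at z=0).
Subtracting the BGU sphere from PFO and KCC: z² cancels, leaving linear equations in x and y:
-84.2 x − 9.6 y = -2465.62
-35.2 x + 22.6 y = -1711.89
Solving: x ≈ 32.201, y ≈ -25.594 km (keep extra digits for the depth step; rounded: 32.2, -25.6).
Then from the BGU sphere: z² = 44.21² − (x − 11.1)² − (y − 11.6)² with x = 32.201, y = -25.594, so z ≈ 11.220 ≈ 11.2 km.
Check against TON (with the unrounded solution): distance 43.67 ≈ 43.66 km. ✓

(32.2, -25.6, 11.2)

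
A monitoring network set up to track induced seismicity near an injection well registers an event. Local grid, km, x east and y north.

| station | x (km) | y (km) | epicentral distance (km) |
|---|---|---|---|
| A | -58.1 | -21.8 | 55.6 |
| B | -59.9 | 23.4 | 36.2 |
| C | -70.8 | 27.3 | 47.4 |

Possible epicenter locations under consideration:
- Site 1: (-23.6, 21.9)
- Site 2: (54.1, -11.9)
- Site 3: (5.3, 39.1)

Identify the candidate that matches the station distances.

Site 1

For each candidate, compare |candidate − station| to the reported distance:
Site 1: residuals A 0.1, B 0.1, C 0.1 → max 0.1 km
Site 2: residuals A 57.0, B 83.1, C 83.5 → max 83.5 km
Site 3: residuals A 32.3, B 30.9, C 29.6 → max 32.3 km
Only Site 1 has all residuals ≈ 0.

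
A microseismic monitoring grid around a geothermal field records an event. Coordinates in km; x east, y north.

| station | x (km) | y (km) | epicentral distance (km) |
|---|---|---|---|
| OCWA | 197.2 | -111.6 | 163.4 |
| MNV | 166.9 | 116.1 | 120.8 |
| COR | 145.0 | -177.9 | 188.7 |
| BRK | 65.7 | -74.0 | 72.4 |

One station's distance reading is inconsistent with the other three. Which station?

MNV

Solve using three stations at a time. Using OCWA, COR, BRK (subtract circle equations pairwise → linear system) gives (x, y) ≈ (75.7, -2.5).
Distances from that point to each station vs reported:
  OCWA: calculated 163.3 vs reported 163.4 → residual 0.1 km
  MNV: calculated 149.6 vs reported 120.8 → residual 28.8 km
  COR: calculated 188.6 vs reported 188.7 → residual 0.1 km
  BRK: calculated 72.2 vs reported 72.4 → residual 0.2 km
OCWA, COR, BRK are mutually consistent (residuals ≈ 0); MNV is off by 28.8 km.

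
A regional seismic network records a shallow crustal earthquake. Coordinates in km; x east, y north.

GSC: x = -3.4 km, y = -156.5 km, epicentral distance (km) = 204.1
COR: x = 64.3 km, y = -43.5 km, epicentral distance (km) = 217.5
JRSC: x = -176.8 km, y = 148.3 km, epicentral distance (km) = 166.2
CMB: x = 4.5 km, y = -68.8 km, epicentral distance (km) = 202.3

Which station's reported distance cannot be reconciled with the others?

Solve using three stations at a time. Using GSC, COR, JRSC (subtract circle equations pairwise → linear system) gives (x, y) ≈ (-151.5, -16.0).
Distances from that point to each station vs reported:
  GSC: calculated 204.1 vs reported 204.1 → residual 0.0 km
  COR: calculated 217.5 vs reported 217.5 → residual 0.0 km
  JRSC: calculated 166.2 vs reported 166.2 → residual 0.0 km
  CMB: calculated 164.7 vs reported 202.3 → residual 37.6 km
GSC, COR, JRSC are mutually consistent (residuals ≈ 0); CMB is off by 37.6 km.

CMB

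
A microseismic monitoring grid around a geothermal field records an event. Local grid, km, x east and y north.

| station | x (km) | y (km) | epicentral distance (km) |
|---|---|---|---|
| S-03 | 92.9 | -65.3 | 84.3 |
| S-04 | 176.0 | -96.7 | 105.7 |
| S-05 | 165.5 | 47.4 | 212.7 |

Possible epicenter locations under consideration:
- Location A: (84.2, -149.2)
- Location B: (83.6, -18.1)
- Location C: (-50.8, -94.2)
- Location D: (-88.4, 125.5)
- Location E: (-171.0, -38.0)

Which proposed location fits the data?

For each candidate, compare |candidate − station| to the reported distance:
Location A: residuals S-03 0.0, S-04 0.1, S-05 0.0 → max 0.1 km
Location B: residuals S-03 36.2, S-04 15.6, S-05 107.8 → max 107.8 km
Location C: residuals S-03 62.3, S-04 121.1, S-05 45.8 → max 121.1 km
Location D: residuals S-03 178.9, S-04 239.7, S-05 52.9 → max 239.7 km
Location E: residuals S-03 181.0, S-04 246.2, S-05 134.5 → max 246.2 km
Only Location A has all residuals ≈ 0.

Location A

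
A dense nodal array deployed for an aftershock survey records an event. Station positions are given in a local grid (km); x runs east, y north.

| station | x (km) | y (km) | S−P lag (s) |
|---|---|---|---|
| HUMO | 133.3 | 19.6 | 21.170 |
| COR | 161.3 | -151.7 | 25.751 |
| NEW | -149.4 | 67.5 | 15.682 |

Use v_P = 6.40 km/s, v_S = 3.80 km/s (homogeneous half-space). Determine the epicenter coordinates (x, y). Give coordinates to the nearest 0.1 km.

(-54.2, -44.1)

Distance from S−P lag: d = Δt · v_P v_S / (v_P − v_S) = Δt · (6.40·3.80)/(6.40−3.80) ≈ 9.3538·Δt.
So d_HUMO = 198.02, d_COR = 240.87, d_NEW = 146.69 km.
Circle about each station: (x − 133.3)² + (y − 19.6)² = 198.02²; (x − 161.3)² + (y + 151.7)² = 240.87²; (x + 149.4)² + (y − 67.5)² = 146.69².
Subtracting pairs of circle equations eliminates x²+y² and gives linear equations (the radical axes):
56.0 x − 342.6 y = 12071.09
-565.4 x + 95.8 y = 26417.52
Solving the 2×2 system: x ≈ -54.2, y ≈ -44.1 km.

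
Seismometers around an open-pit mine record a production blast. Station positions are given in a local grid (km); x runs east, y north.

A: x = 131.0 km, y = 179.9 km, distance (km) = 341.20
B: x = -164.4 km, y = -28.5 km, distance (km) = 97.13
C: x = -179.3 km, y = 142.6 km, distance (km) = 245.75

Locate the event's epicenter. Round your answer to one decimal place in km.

Circle about each station: (x − 131.0)² + (y − 179.9)² = 341.20²; (x + 164.4)² + (y + 28.5)² = 97.13²; (x + 179.3)² + (y − 142.6)² = 245.75².
Subtracting the A equation from the B and C equations removes the quadratic terms:
-590.8 x − 416.8 y = 85297.80
-620.6 x − 74.6 y = 58982.62
Solving the 2×2 system: x ≈ -84.9, y ≈ -84.3 km.

(-84.9, -84.3)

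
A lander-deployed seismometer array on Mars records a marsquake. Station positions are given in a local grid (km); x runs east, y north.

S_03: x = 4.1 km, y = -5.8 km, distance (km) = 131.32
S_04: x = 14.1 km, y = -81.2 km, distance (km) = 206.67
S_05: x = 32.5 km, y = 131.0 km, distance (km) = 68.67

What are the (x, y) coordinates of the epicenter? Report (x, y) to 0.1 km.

-35.2 km east, 119.5 km north

Circle about each station: (x − 4.1)² + (y + 5.8)² = 131.32²; (x − 14.1)² + (y + 81.2)² = 206.67²; (x − 32.5)² + (y − 131.0)² = 68.67².
Subtracting pairs of circle equations eliminates x²+y² and gives linear equations (the radical axes):
20.0 x − 150.8 y = -18725.75
56.8 x + 273.6 y = 30696.17
Solving the 2×2 system: x ≈ -35.2, y ≈ 119.5 km.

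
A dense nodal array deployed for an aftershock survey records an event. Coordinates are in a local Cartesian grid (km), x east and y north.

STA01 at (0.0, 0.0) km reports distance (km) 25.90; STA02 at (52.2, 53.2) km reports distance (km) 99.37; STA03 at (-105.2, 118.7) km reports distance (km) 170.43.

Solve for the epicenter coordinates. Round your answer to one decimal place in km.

Circle about each station: x² + y² = 25.90²; (x − 52.2)² + (y − 53.2)² = 99.37²; (x + 105.2)² + (y − 118.7)² = 170.43².
Subtracting the STA01 equation from the STA02 and STA03 equations removes the quadratic terms:
104.4 x + 106.4 y = -3648.51
-210.4 x + 237.4 y = -3218.84
Solving the 2×2 system: x ≈ -11.1, y ≈ -23.4 km.

x ≈ -11.1 km, y ≈ -23.4 km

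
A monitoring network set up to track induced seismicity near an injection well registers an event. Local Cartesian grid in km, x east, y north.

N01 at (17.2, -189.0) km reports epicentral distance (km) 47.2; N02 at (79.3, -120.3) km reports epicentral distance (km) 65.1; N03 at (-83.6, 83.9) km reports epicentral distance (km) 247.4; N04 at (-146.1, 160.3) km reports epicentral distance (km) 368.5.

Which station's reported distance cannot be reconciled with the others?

Solve using three stations at a time. Using N01, N02, N03 (subtract circle equations pairwise → linear system) gives (x, y) ≈ (17.8, -141.8).
Distances from that point to each station vs reported:
  N01: calculated 47.2 vs reported 47.2 → residual 0.0 km
  N02: calculated 65.1 vs reported 65.1 → residual 0.0 km
  N03: calculated 247.4 vs reported 247.4 → residual 0.0 km
  N04: calculated 343.7 vs reported 368.5 → residual 24.8 km
N01, N02, N03 are mutually consistent (residuals ≈ 0); N04 is off by 24.8 km.

N04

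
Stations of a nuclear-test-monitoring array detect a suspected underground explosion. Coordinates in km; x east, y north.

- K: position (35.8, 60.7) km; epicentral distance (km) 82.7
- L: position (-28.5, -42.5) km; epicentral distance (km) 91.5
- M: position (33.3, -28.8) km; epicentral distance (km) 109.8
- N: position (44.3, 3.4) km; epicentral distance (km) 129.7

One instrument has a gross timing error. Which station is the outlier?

N

Solve using three stations at a time. Using K, L, M (subtract circle equations pairwise → linear system) gives (x, y) ≈ (-45.8, 47.3).
Distances from that point to each station vs reported:
  K: calculated 82.7 vs reported 82.7 → residual 0.0 km
  L: calculated 91.5 vs reported 91.5 → residual 0.0 km
  M: calculated 109.8 vs reported 109.8 → residual 0.0 km
  N: calculated 100.2 vs reported 129.7 → residual 29.5 km
K, L, M are mutually consistent (residuals ≈ 0); N is off by 29.5 km.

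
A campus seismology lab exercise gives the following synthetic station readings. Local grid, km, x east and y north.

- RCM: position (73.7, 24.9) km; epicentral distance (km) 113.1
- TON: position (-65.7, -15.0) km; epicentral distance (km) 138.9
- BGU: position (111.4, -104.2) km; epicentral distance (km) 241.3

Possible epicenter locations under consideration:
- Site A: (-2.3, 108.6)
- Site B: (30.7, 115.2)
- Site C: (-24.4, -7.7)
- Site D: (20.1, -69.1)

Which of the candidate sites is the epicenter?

Site A

For each candidate, compare |candidate − station| to the reported distance:
Site A: residuals RCM 0.0, TON 0.0, BGU 0.0 → max 0.0 km
Site B: residuals RCM 13.1, TON 23.1, BGU 7.5 → max 23.1 km
Site C: residuals RCM 9.7, TON 97.0, BGU 74.7 → max 97.0 km
Site D: residuals RCM 4.9, TON 37.5, BGU 143.5 → max 143.5 km
Only Site A has all residuals ≈ 0.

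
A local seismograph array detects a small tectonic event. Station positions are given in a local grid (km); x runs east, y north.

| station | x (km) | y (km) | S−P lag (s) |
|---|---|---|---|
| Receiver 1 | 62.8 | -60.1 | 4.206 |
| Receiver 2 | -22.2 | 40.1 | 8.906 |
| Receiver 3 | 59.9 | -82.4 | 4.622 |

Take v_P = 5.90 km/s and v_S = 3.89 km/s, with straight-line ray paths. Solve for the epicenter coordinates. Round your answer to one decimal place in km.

Distance from S−P lag: d = Δt · v_P v_S / (v_P − v_S) = Δt · (5.90·3.89)/(5.90−3.89) ≈ 11.4184·Δt.
So d_Receiver 1 = 48.03, d_Receiver 2 = 101.69, d_Receiver 3 = 52.78 km.
Circle about each station: (x − 62.8)² + (y + 60.1)² = 48.03²; (x + 22.2)² + (y − 40.1)² = 101.69²; (x − 59.9)² + (y + 82.4)² = 52.78².
Subtracting pairs of circle equations eliminates x²+y² and gives linear equations (the radical axes):
-170.0 x + 200.4 y = -13488.98
-5.8 x − 44.6 y = 2343.07
Solving the 2×2 system: x ≈ 15.1, y ≈ -54.5 km.
Check against Receiver 1 (with the unrounded x, y): √((x − 62.8)²+(y + 60.1)²) = 48.03 ≈ 48.03 km. ✓

x ≈ 15.1 km, y ≈ -54.5 km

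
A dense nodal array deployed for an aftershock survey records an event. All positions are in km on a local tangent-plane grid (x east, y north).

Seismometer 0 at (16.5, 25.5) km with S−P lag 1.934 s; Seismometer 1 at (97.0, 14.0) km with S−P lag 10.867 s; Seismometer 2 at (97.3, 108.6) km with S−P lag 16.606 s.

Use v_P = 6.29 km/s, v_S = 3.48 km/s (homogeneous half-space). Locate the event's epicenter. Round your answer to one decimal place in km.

12.4 km east, 11.0 km north

Distance from S−P lag: d = Δt · v_P v_S / (v_P − v_S) = Δt · (6.29·3.48)/(6.29−3.48) ≈ 7.7898·Δt.
So d_Seismometer 0 = 15.07, d_Seismometer 1 = 84.65, d_Seismometer 2 = 129.36 km.
Circle about each station: (x − 16.5)² + (y − 25.5)² = 15.07²; (x − 97.0)² + (y − 14.0)² = 84.65²; (x − 97.3)² + (y − 108.6)² = 129.36².
Subtracting the Seismometer 0 equation from the Seismometer 1 and Seismometer 2 equations removes the quadratic terms:
161.0 x − 23.0 y = 1743.98
161.6 x + 166.2 y = 3831.85
Solving the 2×2 system: x ≈ 12.4, y ≈ 11.0 km.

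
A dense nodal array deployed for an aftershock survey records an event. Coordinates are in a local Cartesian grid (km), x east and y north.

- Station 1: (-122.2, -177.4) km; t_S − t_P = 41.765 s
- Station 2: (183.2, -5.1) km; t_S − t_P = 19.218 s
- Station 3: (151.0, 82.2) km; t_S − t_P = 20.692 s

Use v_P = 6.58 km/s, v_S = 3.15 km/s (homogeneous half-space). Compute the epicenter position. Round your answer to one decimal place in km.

Distance from S−P lag: d = Δt · v_P v_S / (v_P − v_S) = Δt · (6.58·3.15)/(6.58−3.15) ≈ 6.0429·Δt.
So d_Station 1 = 252.38, d_Station 2 = 116.13, d_Station 3 = 125.04 km.
Circle about each station: (x + 122.2)² + (y + 177.4)² = 252.38²; (x − 183.2)² + (y + 5.1)² = 116.13²; (x − 151.0)² + (y − 82.2)² = 125.04².
Subtracting the Station 1 equation from the Station 2 and Station 3 equations removes the quadratic terms:
610.8 x + 344.6 y = 37394.14
546.4 x + 519.2 y = 31214.90
Solving the 2×2 system: x ≈ 67.2, y ≈ -10.6 km.

67.2 km east, -10.6 km north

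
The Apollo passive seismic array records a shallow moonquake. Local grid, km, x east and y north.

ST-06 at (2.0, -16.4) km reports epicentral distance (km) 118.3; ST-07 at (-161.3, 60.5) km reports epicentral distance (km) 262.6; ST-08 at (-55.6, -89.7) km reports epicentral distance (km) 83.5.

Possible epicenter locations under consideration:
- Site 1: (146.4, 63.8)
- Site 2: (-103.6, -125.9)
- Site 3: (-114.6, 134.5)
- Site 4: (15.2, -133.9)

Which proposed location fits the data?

Site 4

For each candidate, compare |candidate − station| to the reported distance:
Site 1: residuals ST-06 46.9, ST-07 45.1, ST-08 170.2 → max 170.2 km
Site 2: residuals ST-06 33.8, ST-07 67.5, ST-08 23.4 → max 67.5 km
Site 3: residuals ST-06 72.4, ST-07 175.1, ST-08 148.3 → max 175.1 km
Site 4: residuals ST-06 0.1, ST-07 0.0, ST-08 0.0 → max 0.1 km
Only Site 4 has all residuals ≈ 0.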